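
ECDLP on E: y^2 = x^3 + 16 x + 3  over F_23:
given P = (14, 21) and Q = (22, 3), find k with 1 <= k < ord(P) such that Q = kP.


Enumerate multiples of P until we hit Q = (22, 3):
  1P = (14, 21)
  2P = (3, 20)
  3P = (10, 17)
  4P = (0, 16)
  5P = (13, 4)
  6P = (9, 18)
  7P = (16, 10)
  8P = (6, 4)
  9P = (5, 1)
  10P = (22, 20)
  11P = (19, 17)
  12P = (21, 3)
  13P = (4, 19)
  14P = (17, 6)
  15P = (17, 17)
  16P = (4, 4)
  17P = (21, 20)
  18P = (19, 6)
  19P = (22, 3)
Match found at i = 19.

k = 19


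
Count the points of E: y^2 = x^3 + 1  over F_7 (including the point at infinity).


For each x in F_7, count y with y^2 = x^3 + 0 x + 1 mod 7:
  x = 0: RHS = 1, y in [1, 6]  -> 2 point(s)
  x = 1: RHS = 2, y in [3, 4]  -> 2 point(s)
  x = 2: RHS = 2, y in [3, 4]  -> 2 point(s)
  x = 3: RHS = 0, y in [0]  -> 1 point(s)
  x = 4: RHS = 2, y in [3, 4]  -> 2 point(s)
  x = 5: RHS = 0, y in [0]  -> 1 point(s)
  x = 6: RHS = 0, y in [0]  -> 1 point(s)
Affine points: 11. Add the point at infinity: total = 12.

#E(F_7) = 12


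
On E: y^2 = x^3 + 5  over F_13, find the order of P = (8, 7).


Compute successive multiples of P until we hit O:
  1P = (8, 7)
  2P = (6, 0)
  3P = (8, 6)
  4P = O

ord(P) = 4


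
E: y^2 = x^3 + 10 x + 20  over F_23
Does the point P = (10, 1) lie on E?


Check whether y^2 = x^3 + 10 x + 20 (mod 23) for (x, y) = (10, 1).
LHS: y^2 = 1^2 mod 23 = 1
RHS: x^3 + 10 x + 20 = 10^3 + 10*10 + 20 mod 23 = 16
LHS != RHS

No, not on the curve


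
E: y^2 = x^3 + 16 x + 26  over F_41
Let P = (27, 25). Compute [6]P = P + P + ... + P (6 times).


k = 6 = 110_2 (binary, LSB first: 011)
Double-and-add from P = (27, 25):
  bit 0 = 0: acc unchanged = O
  bit 1 = 1: acc = O + (30, 6) = (30, 6)
  bit 2 = 1: acc = (30, 6) + (17, 39) = (15, 19)

6P = (15, 19)


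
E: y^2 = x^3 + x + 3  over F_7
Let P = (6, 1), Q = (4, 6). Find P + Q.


P != Q, so use the chord formula.
s = (y2 - y1) / (x2 - x1) = (5) / (5) mod 7 = 1
x3 = s^2 - x1 - x2 mod 7 = 1^2 - 6 - 4 = 5
y3 = s (x1 - x3) - y1 mod 7 = 1 * (6 - 5) - 1 = 0

P + Q = (5, 0)


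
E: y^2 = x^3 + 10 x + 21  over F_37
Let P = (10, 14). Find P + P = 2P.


Doubling: s = (3 x1^2 + a) / (2 y1)
s = (3*10^2 + 10) / (2*14) mod 37 = 19
x3 = s^2 - 2 x1 mod 37 = 19^2 - 2*10 = 8
y3 = s (x1 - x3) - y1 mod 37 = 19 * (10 - 8) - 14 = 24

2P = (8, 24)


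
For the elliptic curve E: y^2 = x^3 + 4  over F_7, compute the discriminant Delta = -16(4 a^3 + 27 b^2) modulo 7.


4 a^3 + 27 b^2 = 4*0^3 + 27*4^2 = 0 + 432 = 432
Delta = -16 * (432) = -6912
Delta mod 7 = 4

Delta = 4 (mod 7)


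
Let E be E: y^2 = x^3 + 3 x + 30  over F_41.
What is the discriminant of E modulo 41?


4 a^3 + 27 b^2 = 4*3^3 + 27*30^2 = 108 + 24300 = 24408
Delta = -16 * (24408) = -390528
Delta mod 41 = 38

Delta = 38 (mod 41)


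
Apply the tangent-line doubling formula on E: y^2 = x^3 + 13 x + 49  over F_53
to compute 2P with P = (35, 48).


Doubling: s = (3 x1^2 + a) / (2 y1)
s = (3*35^2 + 13) / (2*48) mod 53 = 34
x3 = s^2 - 2 x1 mod 53 = 34^2 - 2*35 = 26
y3 = s (x1 - x3) - y1 mod 53 = 34 * (35 - 26) - 48 = 46

2P = (26, 46)


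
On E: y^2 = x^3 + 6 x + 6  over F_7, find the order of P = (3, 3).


Compute successive multiples of P until we hit O:
  1P = (3, 3)
  2P = (5, 0)
  3P = (3, 4)
  4P = O

ord(P) = 4


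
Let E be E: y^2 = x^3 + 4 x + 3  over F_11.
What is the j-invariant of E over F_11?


Delta = -16(4 a^3 + 27 b^2) mod 11 = 2
-1728 * (4 a)^3 = -1728 * (4*4)^3 mod 11 = 7
j = 7 * 2^(-1) mod 11 = 9

j = 9 (mod 11)


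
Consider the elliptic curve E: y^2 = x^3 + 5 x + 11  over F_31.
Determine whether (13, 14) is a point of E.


Check whether y^2 = x^3 + 5 x + 11 (mod 31) for (x, y) = (13, 14).
LHS: y^2 = 14^2 mod 31 = 10
RHS: x^3 + 5 x + 11 = 13^3 + 5*13 + 11 mod 31 = 10
LHS = RHS

Yes, on the curve


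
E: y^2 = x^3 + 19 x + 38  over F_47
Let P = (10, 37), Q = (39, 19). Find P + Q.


P != Q, so use the chord formula.
s = (y2 - y1) / (x2 - x1) = (29) / (29) mod 47 = 1
x3 = s^2 - x1 - x2 mod 47 = 1^2 - 10 - 39 = 46
y3 = s (x1 - x3) - y1 mod 47 = 1 * (10 - 46) - 37 = 21

P + Q = (46, 21)


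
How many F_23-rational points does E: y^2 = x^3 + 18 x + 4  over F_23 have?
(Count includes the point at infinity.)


For each x in F_23, count y with y^2 = x^3 + 18 x + 4 mod 23:
  x = 0: RHS = 4, y in [2, 21]  -> 2 point(s)
  x = 1: RHS = 0, y in [0]  -> 1 point(s)
  x = 2: RHS = 2, y in [5, 18]  -> 2 point(s)
  x = 3: RHS = 16, y in [4, 19]  -> 2 point(s)
  x = 4: RHS = 2, y in [5, 18]  -> 2 point(s)
  x = 5: RHS = 12, y in [9, 14]  -> 2 point(s)
  x = 6: RHS = 6, y in [11, 12]  -> 2 point(s)
  x = 7: RHS = 13, y in [6, 17]  -> 2 point(s)
  x = 8: RHS = 16, y in [4, 19]  -> 2 point(s)
  x = 12: RHS = 16, y in [4, 19]  -> 2 point(s)
  x = 16: RHS = 18, y in [8, 15]  -> 2 point(s)
  x = 17: RHS = 2, y in [5, 18]  -> 2 point(s)
  x = 19: RHS = 6, y in [11, 12]  -> 2 point(s)
  x = 21: RHS = 6, y in [11, 12]  -> 2 point(s)
  x = 22: RHS = 8, y in [10, 13]  -> 2 point(s)
Affine points: 29. Add the point at infinity: total = 30.

#E(F_23) = 30


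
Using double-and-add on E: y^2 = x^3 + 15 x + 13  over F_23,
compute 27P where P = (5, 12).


k = 27 = 11011_2 (binary, LSB first: 11011)
Double-and-add from P = (5, 12):
  bit 0 = 1: acc = O + (5, 12) = (5, 12)
  bit 1 = 1: acc = (5, 12) + (17, 12) = (1, 11)
  bit 2 = 0: acc unchanged = (1, 11)
  bit 3 = 1: acc = (1, 11) + (15, 5) = (10, 6)
  bit 4 = 1: acc = (10, 6) + (16, 18) = (1, 12)

27P = (1, 12)


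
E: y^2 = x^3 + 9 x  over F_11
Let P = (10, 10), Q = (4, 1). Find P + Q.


P != Q, so use the chord formula.
s = (y2 - y1) / (x2 - x1) = (2) / (5) mod 11 = 7
x3 = s^2 - x1 - x2 mod 11 = 7^2 - 10 - 4 = 2
y3 = s (x1 - x3) - y1 mod 11 = 7 * (10 - 2) - 10 = 2

P + Q = (2, 2)


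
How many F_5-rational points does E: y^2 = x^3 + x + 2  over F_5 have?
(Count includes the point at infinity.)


For each x in F_5, count y with y^2 = x^3 + 1 x + 2 mod 5:
  x = 1: RHS = 4, y in [2, 3]  -> 2 point(s)
  x = 4: RHS = 0, y in [0]  -> 1 point(s)
Affine points: 3. Add the point at infinity: total = 4.

#E(F_5) = 4


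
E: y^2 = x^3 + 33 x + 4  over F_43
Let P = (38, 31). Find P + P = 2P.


Doubling: s = (3 x1^2 + a) / (2 y1)
s = (3*38^2 + 33) / (2*31) mod 43 = 17
x3 = s^2 - 2 x1 mod 43 = 17^2 - 2*38 = 41
y3 = s (x1 - x3) - y1 mod 43 = 17 * (38 - 41) - 31 = 4

2P = (41, 4)


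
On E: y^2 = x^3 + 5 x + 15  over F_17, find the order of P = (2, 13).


Compute successive multiples of P until we hit O:
  1P = (2, 13)
  2P = (13, 4)
  3P = (0, 7)
  4P = (7, 6)
  5P = (12, 1)
  6P = (16, 14)
  7P = (1, 15)
  8P = (1, 2)
  ... (continuing to 15P)
  15P = O

ord(P) = 15


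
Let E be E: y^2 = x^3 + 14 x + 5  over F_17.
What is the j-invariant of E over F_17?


Delta = -16(4 a^3 + 27 b^2) mod 17 = 6
-1728 * (4 a)^3 = -1728 * (4*14)^3 mod 17 = 2
j = 2 * 6^(-1) mod 17 = 6

j = 6 (mod 17)


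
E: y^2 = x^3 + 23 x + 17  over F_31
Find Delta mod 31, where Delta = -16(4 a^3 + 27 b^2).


4 a^3 + 27 b^2 = 4*23^3 + 27*17^2 = 48668 + 7803 = 56471
Delta = -16 * (56471) = -903536
Delta mod 31 = 21

Delta = 21 (mod 31)


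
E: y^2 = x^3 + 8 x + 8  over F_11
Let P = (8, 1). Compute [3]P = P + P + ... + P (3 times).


k = 3 = 11_2 (binary, LSB first: 11)
Double-and-add from P = (8, 1):
  bit 0 = 1: acc = O + (8, 1) = (8, 1)
  bit 1 = 1: acc = (8, 1) + (7, 0) = (8, 10)

3P = (8, 10)


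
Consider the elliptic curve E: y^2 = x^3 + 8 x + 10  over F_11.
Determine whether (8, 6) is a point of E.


Check whether y^2 = x^3 + 8 x + 10 (mod 11) for (x, y) = (8, 6).
LHS: y^2 = 6^2 mod 11 = 3
RHS: x^3 + 8 x + 10 = 8^3 + 8*8 + 10 mod 11 = 3
LHS = RHS

Yes, on the curve


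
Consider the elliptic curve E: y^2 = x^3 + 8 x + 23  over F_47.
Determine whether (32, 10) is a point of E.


Check whether y^2 = x^3 + 8 x + 23 (mod 47) for (x, y) = (32, 10).
LHS: y^2 = 10^2 mod 47 = 6
RHS: x^3 + 8 x + 23 = 32^3 + 8*32 + 23 mod 47 = 6
LHS = RHS

Yes, on the curve


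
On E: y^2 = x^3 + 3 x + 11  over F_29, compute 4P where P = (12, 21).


k = 4 = 100_2 (binary, LSB first: 001)
Double-and-add from P = (12, 21):
  bit 0 = 0: acc unchanged = O
  bit 1 = 0: acc unchanged = O
  bit 2 = 1: acc = O + (26, 2) = (26, 2)

4P = (26, 2)


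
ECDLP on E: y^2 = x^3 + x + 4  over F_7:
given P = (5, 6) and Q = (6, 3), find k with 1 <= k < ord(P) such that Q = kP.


Enumerate multiples of P until we hit Q = (6, 3):
  1P = (5, 6)
  2P = (6, 4)
  3P = (0, 5)
  4P = (4, 4)
  5P = (2, 0)
  6P = (4, 3)
  7P = (0, 2)
  8P = (6, 3)
Match found at i = 8.

k = 8


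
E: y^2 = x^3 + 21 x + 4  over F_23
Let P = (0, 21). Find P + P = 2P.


Doubling: s = (3 x1^2 + a) / (2 y1)
s = (3*0^2 + 21) / (2*21) mod 23 = 12
x3 = s^2 - 2 x1 mod 23 = 12^2 - 2*0 = 6
y3 = s (x1 - x3) - y1 mod 23 = 12 * (0 - 6) - 21 = 22

2P = (6, 22)


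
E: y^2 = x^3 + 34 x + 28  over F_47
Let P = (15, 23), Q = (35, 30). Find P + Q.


P != Q, so use the chord formula.
s = (y2 - y1) / (x2 - x1) = (7) / (20) mod 47 = 45
x3 = s^2 - x1 - x2 mod 47 = 45^2 - 15 - 35 = 1
y3 = s (x1 - x3) - y1 mod 47 = 45 * (15 - 1) - 23 = 43

P + Q = (1, 43)


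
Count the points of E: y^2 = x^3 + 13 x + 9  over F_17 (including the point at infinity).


For each x in F_17, count y with y^2 = x^3 + 13 x + 9 mod 17:
  x = 0: RHS = 9, y in [3, 14]  -> 2 point(s)
  x = 2: RHS = 9, y in [3, 14]  -> 2 point(s)
  x = 7: RHS = 1, y in [1, 16]  -> 2 point(s)
  x = 8: RHS = 13, y in [8, 9]  -> 2 point(s)
  x = 10: RHS = 0, y in [0]  -> 1 point(s)
  x = 11: RHS = 4, y in [2, 15]  -> 2 point(s)
  x = 15: RHS = 9, y in [3, 14]  -> 2 point(s)
Affine points: 13. Add the point at infinity: total = 14.

#E(F_17) = 14


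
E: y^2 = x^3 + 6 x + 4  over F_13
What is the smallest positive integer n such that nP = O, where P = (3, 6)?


Compute successive multiples of P until we hit O:
  1P = (3, 6)
  2P = (4, 1)
  3P = (5, 4)
  4P = (6, 10)
  5P = (0, 11)
  6P = (7, 5)
  7P = (12, 6)
  8P = (11, 7)
  ... (continuing to 17P)
  17P = O

ord(P) = 17


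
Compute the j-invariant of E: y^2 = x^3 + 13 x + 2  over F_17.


Delta = -16(4 a^3 + 27 b^2) mod 17 = 5
-1728 * (4 a)^3 = -1728 * (4*13)^3 mod 17 = 6
j = 6 * 5^(-1) mod 17 = 8

j = 8 (mod 17)


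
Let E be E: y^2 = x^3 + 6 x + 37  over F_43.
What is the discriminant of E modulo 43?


4 a^3 + 27 b^2 = 4*6^3 + 27*37^2 = 864 + 36963 = 37827
Delta = -16 * (37827) = -605232
Delta mod 43 = 36

Delta = 36 (mod 43)


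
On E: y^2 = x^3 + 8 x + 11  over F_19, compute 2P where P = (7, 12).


Doubling: s = (3 x1^2 + a) / (2 y1)
s = (3*7^2 + 8) / (2*12) mod 19 = 12
x3 = s^2 - 2 x1 mod 19 = 12^2 - 2*7 = 16
y3 = s (x1 - x3) - y1 mod 19 = 12 * (7 - 16) - 12 = 13

2P = (16, 13)


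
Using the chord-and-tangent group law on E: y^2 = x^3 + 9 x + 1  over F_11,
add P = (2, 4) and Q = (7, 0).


P != Q, so use the chord formula.
s = (y2 - y1) / (x2 - x1) = (7) / (5) mod 11 = 8
x3 = s^2 - x1 - x2 mod 11 = 8^2 - 2 - 7 = 0
y3 = s (x1 - x3) - y1 mod 11 = 8 * (2 - 0) - 4 = 1

P + Q = (0, 1)


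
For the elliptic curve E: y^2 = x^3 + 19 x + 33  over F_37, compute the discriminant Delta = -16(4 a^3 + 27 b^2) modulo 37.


4 a^3 + 27 b^2 = 4*19^3 + 27*33^2 = 27436 + 29403 = 56839
Delta = -16 * (56839) = -909424
Delta mod 37 = 36

Delta = 36 (mod 37)


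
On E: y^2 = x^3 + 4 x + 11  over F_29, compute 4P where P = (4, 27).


k = 4 = 100_2 (binary, LSB first: 001)
Double-and-add from P = (4, 27):
  bit 0 = 0: acc unchanged = O
  bit 1 = 0: acc unchanged = O
  bit 2 = 1: acc = O + (4, 2) = (4, 2)

4P = (4, 2)


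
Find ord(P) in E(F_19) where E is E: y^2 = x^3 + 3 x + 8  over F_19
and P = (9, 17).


Compute successive multiples of P until we hit O:
  1P = (9, 17)
  2P = (7, 12)
  3P = (14, 18)
  4P = (12, 9)
  5P = (3, 5)
  6P = (11, 17)
  7P = (18, 2)
  8P = (18, 17)
  ... (continuing to 15P)
  15P = O

ord(P) = 15


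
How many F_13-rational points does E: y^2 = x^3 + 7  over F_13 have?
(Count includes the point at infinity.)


For each x in F_13, count y with y^2 = x^3 + 0 x + 7 mod 13:
  x = 7: RHS = 12, y in [5, 8]  -> 2 point(s)
  x = 8: RHS = 12, y in [5, 8]  -> 2 point(s)
  x = 11: RHS = 12, y in [5, 8]  -> 2 point(s)
Affine points: 6. Add the point at infinity: total = 7.

#E(F_13) = 7


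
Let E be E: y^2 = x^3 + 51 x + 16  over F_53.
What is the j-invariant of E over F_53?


Delta = -16(4 a^3 + 27 b^2) mod 53 = 1
-1728 * (4 a)^3 = -1728 * (4*51)^3 mod 53 = 7
j = 7 * 1^(-1) mod 53 = 7

j = 7 (mod 53)


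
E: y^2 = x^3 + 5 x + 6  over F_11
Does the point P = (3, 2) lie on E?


Check whether y^2 = x^3 + 5 x + 6 (mod 11) for (x, y) = (3, 2).
LHS: y^2 = 2^2 mod 11 = 4
RHS: x^3 + 5 x + 6 = 3^3 + 5*3 + 6 mod 11 = 4
LHS = RHS

Yes, on the curve


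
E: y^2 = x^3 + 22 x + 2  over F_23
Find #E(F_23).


For each x in F_23, count y with y^2 = x^3 + 22 x + 2 mod 23:
  x = 0: RHS = 2, y in [5, 18]  -> 2 point(s)
  x = 1: RHS = 2, y in [5, 18]  -> 2 point(s)
  x = 2: RHS = 8, y in [10, 13]  -> 2 point(s)
  x = 3: RHS = 3, y in [7, 16]  -> 2 point(s)
  x = 4: RHS = 16, y in [4, 19]  -> 2 point(s)
  x = 7: RHS = 16, y in [4, 19]  -> 2 point(s)
  x = 8: RHS = 0, y in [0]  -> 1 point(s)
  x = 9: RHS = 9, y in [3, 20]  -> 2 point(s)
  x = 10: RHS = 3, y in [7, 16]  -> 2 point(s)
  x = 12: RHS = 16, y in [4, 19]  -> 2 point(s)
  x = 13: RHS = 1, y in [1, 22]  -> 2 point(s)
  x = 14: RHS = 18, y in [8, 15]  -> 2 point(s)
  x = 15: RHS = 4, y in [2, 21]  -> 2 point(s)
  x = 20: RHS = 1, y in [1, 22]  -> 2 point(s)
  x = 22: RHS = 2, y in [5, 18]  -> 2 point(s)
Affine points: 29. Add the point at infinity: total = 30.

#E(F_23) = 30


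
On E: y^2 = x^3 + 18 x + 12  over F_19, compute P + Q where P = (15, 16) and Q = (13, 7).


P != Q, so use the chord formula.
s = (y2 - y1) / (x2 - x1) = (10) / (17) mod 19 = 14
x3 = s^2 - x1 - x2 mod 19 = 14^2 - 15 - 13 = 16
y3 = s (x1 - x3) - y1 mod 19 = 14 * (15 - 16) - 16 = 8

P + Q = (16, 8)


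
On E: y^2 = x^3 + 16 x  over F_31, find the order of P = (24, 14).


Compute successive multiples of P until we hit O:
  1P = (24, 14)
  2P = (28, 7)
  3P = (15, 9)
  4P = (8, 19)
  5P = (6, 23)
  6P = (9, 25)
  7P = (17, 16)
  8P = (4, 29)
  ... (continuing to 32P)
  32P = O

ord(P) = 32


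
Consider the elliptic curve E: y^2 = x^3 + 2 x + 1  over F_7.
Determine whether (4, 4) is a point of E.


Check whether y^2 = x^3 + 2 x + 1 (mod 7) for (x, y) = (4, 4).
LHS: y^2 = 4^2 mod 7 = 2
RHS: x^3 + 2 x + 1 = 4^3 + 2*4 + 1 mod 7 = 3
LHS != RHS

No, not on the curve


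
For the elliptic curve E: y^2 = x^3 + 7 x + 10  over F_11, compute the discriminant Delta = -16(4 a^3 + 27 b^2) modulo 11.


4 a^3 + 27 b^2 = 4*7^3 + 27*10^2 = 1372 + 2700 = 4072
Delta = -16 * (4072) = -65152
Delta mod 11 = 1

Delta = 1 (mod 11)


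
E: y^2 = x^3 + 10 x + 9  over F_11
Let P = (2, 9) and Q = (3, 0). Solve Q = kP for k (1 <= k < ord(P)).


Enumerate multiples of P until we hit Q = (3, 0):
  1P = (2, 9)
  2P = (7, 2)
  3P = (0, 8)
  4P = (1, 8)
  5P = (9, 6)
  6P = (4, 6)
  7P = (10, 3)
  8P = (3, 0)
Match found at i = 8.

k = 8


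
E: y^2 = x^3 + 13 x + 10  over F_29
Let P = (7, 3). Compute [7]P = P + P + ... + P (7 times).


k = 7 = 111_2 (binary, LSB first: 111)
Double-and-add from P = (7, 3):
  bit 0 = 1: acc = O + (7, 3) = (7, 3)
  bit 1 = 1: acc = (7, 3) + (14, 23) = (28, 24)
  bit 2 = 1: acc = (28, 24) + (24, 9) = (11, 18)

7P = (11, 18)


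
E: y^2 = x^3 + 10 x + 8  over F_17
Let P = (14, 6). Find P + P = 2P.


Doubling: s = (3 x1^2 + a) / (2 y1)
s = (3*14^2 + 10) / (2*6) mod 17 = 13
x3 = s^2 - 2 x1 mod 17 = 13^2 - 2*14 = 5
y3 = s (x1 - x3) - y1 mod 17 = 13 * (14 - 5) - 6 = 9

2P = (5, 9)


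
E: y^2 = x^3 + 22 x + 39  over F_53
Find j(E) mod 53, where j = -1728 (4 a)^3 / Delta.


Delta = -16(4 a^3 + 27 b^2) mod 53 = 24
-1728 * (4 a)^3 = -1728 * (4*22)^3 mod 53 = 11
j = 11 * 24^(-1) mod 53 = 38

j = 38 (mod 53)


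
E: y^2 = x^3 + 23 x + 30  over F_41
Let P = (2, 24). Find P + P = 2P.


Doubling: s = (3 x1^2 + a) / (2 y1)
s = (3*2^2 + 23) / (2*24) mod 41 = 5
x3 = s^2 - 2 x1 mod 41 = 5^2 - 2*2 = 21
y3 = s (x1 - x3) - y1 mod 41 = 5 * (2 - 21) - 24 = 4

2P = (21, 4)


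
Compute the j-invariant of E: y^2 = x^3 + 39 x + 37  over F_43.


Delta = -16(4 a^3 + 27 b^2) mod 43 = 25
-1728 * (4 a)^3 = -1728 * (4*39)^3 mod 43 = 2
j = 2 * 25^(-1) mod 43 = 19

j = 19 (mod 43)


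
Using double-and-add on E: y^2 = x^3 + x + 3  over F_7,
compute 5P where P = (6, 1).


k = 5 = 101_2 (binary, LSB first: 101)
Double-and-add from P = (6, 1):
  bit 0 = 1: acc = O + (6, 1) = (6, 1)
  bit 1 = 0: acc unchanged = (6, 1)
  bit 2 = 1: acc = (6, 1) + (6, 1) = (6, 6)

5P = (6, 6)


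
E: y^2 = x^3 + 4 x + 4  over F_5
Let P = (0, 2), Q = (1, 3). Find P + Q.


P != Q, so use the chord formula.
s = (y2 - y1) / (x2 - x1) = (1) / (1) mod 5 = 1
x3 = s^2 - x1 - x2 mod 5 = 1^2 - 0 - 1 = 0
y3 = s (x1 - x3) - y1 mod 5 = 1 * (0 - 0) - 2 = 3

P + Q = (0, 3)


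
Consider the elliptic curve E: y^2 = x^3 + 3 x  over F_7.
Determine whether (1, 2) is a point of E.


Check whether y^2 = x^3 + 3 x + 0 (mod 7) for (x, y) = (1, 2).
LHS: y^2 = 2^2 mod 7 = 4
RHS: x^3 + 3 x + 0 = 1^3 + 3*1 + 0 mod 7 = 4
LHS = RHS

Yes, on the curve


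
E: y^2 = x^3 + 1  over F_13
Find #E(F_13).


For each x in F_13, count y with y^2 = x^3 + 0 x + 1 mod 13:
  x = 0: RHS = 1, y in [1, 12]  -> 2 point(s)
  x = 2: RHS = 9, y in [3, 10]  -> 2 point(s)
  x = 4: RHS = 0, y in [0]  -> 1 point(s)
  x = 5: RHS = 9, y in [3, 10]  -> 2 point(s)
  x = 6: RHS = 9, y in [3, 10]  -> 2 point(s)
  x = 10: RHS = 0, y in [0]  -> 1 point(s)
  x = 12: RHS = 0, y in [0]  -> 1 point(s)
Affine points: 11. Add the point at infinity: total = 12.

#E(F_13) = 12


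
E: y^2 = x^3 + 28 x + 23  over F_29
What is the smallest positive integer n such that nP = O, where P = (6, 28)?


Compute successive multiples of P until we hit O:
  1P = (6, 28)
  2P = (1, 9)
  3P = (26, 12)
  4P = (22, 8)
  5P = (8, 18)
  6P = (11, 26)
  7P = (11, 3)
  8P = (8, 11)
  ... (continuing to 13P)
  13P = O

ord(P) = 13


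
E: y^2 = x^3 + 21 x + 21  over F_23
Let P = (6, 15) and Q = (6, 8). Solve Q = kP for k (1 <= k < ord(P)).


Enumerate multiples of P until we hit Q = (6, 8):
  1P = (6, 15)
  2P = (15, 13)
  3P = (10, 14)
  4P = (20, 0)
  5P = (10, 9)
  6P = (15, 10)
  7P = (6, 8)
Match found at i = 7.

k = 7


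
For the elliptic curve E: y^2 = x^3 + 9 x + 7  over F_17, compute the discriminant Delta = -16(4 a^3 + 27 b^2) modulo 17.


4 a^3 + 27 b^2 = 4*9^3 + 27*7^2 = 2916 + 1323 = 4239
Delta = -16 * (4239) = -67824
Delta mod 17 = 6

Delta = 6 (mod 17)


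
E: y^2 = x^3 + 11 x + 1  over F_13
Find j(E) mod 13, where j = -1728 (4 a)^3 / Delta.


Delta = -16(4 a^3 + 27 b^2) mod 13 = 2
-1728 * (4 a)^3 = -1728 * (4*11)^3 mod 13 = 8
j = 8 * 2^(-1) mod 13 = 4

j = 4 (mod 13)


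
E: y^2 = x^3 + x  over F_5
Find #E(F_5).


For each x in F_5, count y with y^2 = x^3 + 1 x + 0 mod 5:
  x = 0: RHS = 0, y in [0]  -> 1 point(s)
  x = 2: RHS = 0, y in [0]  -> 1 point(s)
  x = 3: RHS = 0, y in [0]  -> 1 point(s)
Affine points: 3. Add the point at infinity: total = 4.

#E(F_5) = 4


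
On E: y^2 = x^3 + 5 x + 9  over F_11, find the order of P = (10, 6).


Compute successive multiples of P until we hit O:
  1P = (10, 6)
  2P = (0, 8)
  3P = (5, 4)
  4P = (1, 2)
  5P = (4, 4)
  6P = (2, 4)
  7P = (8, 0)
  8P = (2, 7)
  ... (continuing to 14P)
  14P = O

ord(P) = 14


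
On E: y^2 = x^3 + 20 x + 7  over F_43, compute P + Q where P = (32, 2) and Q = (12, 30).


P != Q, so use the chord formula.
s = (y2 - y1) / (x2 - x1) = (28) / (23) mod 43 = 33
x3 = s^2 - x1 - x2 mod 43 = 33^2 - 32 - 12 = 13
y3 = s (x1 - x3) - y1 mod 43 = 33 * (32 - 13) - 2 = 23

P + Q = (13, 23)


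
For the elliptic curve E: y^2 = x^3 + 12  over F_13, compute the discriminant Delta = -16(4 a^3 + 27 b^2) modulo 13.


4 a^3 + 27 b^2 = 4*0^3 + 27*12^2 = 0 + 3888 = 3888
Delta = -16 * (3888) = -62208
Delta mod 13 = 10

Delta = 10 (mod 13)


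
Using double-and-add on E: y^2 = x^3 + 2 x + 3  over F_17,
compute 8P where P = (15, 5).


k = 8 = 1000_2 (binary, LSB first: 0001)
Double-and-add from P = (15, 5):
  bit 0 = 0: acc unchanged = O
  bit 1 = 0: acc unchanged = O
  bit 2 = 0: acc unchanged = O
  bit 3 = 1: acc = O + (12, 2) = (12, 2)

8P = (12, 2)


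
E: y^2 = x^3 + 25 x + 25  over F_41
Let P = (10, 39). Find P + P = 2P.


Doubling: s = (3 x1^2 + a) / (2 y1)
s = (3*10^2 + 25) / (2*39) mod 41 = 11
x3 = s^2 - 2 x1 mod 41 = 11^2 - 2*10 = 19
y3 = s (x1 - x3) - y1 mod 41 = 11 * (10 - 19) - 39 = 26

2P = (19, 26)


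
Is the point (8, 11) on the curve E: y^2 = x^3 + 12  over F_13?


Check whether y^2 = x^3 + 0 x + 12 (mod 13) for (x, y) = (8, 11).
LHS: y^2 = 11^2 mod 13 = 4
RHS: x^3 + 0 x + 12 = 8^3 + 0*8 + 12 mod 13 = 4
LHS = RHS

Yes, on the curve


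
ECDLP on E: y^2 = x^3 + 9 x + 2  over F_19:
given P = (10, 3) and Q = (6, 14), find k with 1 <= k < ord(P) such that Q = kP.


Enumerate multiples of P until we hit Q = (6, 14):
  1P = (10, 3)
  2P = (15, 15)
  3P = (18, 12)
  4P = (8, 4)
  5P = (6, 14)
Match found at i = 5.

k = 5


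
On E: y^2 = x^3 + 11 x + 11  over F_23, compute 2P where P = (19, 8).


Doubling: s = (3 x1^2 + a) / (2 y1)
s = (3*19^2 + 11) / (2*8) mod 23 = 8
x3 = s^2 - 2 x1 mod 23 = 8^2 - 2*19 = 3
y3 = s (x1 - x3) - y1 mod 23 = 8 * (19 - 3) - 8 = 5

2P = (3, 5)


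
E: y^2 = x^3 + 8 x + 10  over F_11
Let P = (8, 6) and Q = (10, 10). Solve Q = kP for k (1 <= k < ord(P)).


Enumerate multiples of P until we hit Q = (10, 10):
  1P = (8, 6)
  2P = (10, 1)
  3P = (2, 1)
  4P = (2, 10)
  5P = (10, 10)
Match found at i = 5.

k = 5


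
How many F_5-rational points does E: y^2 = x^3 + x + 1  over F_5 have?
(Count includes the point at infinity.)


For each x in F_5, count y with y^2 = x^3 + 1 x + 1 mod 5:
  x = 0: RHS = 1, y in [1, 4]  -> 2 point(s)
  x = 2: RHS = 1, y in [1, 4]  -> 2 point(s)
  x = 3: RHS = 1, y in [1, 4]  -> 2 point(s)
  x = 4: RHS = 4, y in [2, 3]  -> 2 point(s)
Affine points: 8. Add the point at infinity: total = 9.

#E(F_5) = 9


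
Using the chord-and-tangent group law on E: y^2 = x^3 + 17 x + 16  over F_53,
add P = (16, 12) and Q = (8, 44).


P != Q, so use the chord formula.
s = (y2 - y1) / (x2 - x1) = (32) / (45) mod 53 = 49
x3 = s^2 - x1 - x2 mod 53 = 49^2 - 16 - 8 = 45
y3 = s (x1 - x3) - y1 mod 53 = 49 * (16 - 45) - 12 = 51

P + Q = (45, 51)


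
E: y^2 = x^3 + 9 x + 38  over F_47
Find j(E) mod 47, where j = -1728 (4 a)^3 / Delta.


Delta = -16(4 a^3 + 27 b^2) mod 47 = 38
-1728 * (4 a)^3 = -1728 * (4*9)^3 mod 47 = 23
j = 23 * 38^(-1) mod 47 = 34

j = 34 (mod 47)


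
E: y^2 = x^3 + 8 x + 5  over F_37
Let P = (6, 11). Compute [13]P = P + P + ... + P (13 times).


k = 13 = 1101_2 (binary, LSB first: 1011)
Double-and-add from P = (6, 11):
  bit 0 = 1: acc = O + (6, 11) = (6, 11)
  bit 1 = 0: acc unchanged = (6, 11)
  bit 2 = 1: acc = (6, 11) + (4, 29) = (34, 19)
  bit 3 = 1: acc = (34, 19) + (32, 32) = (4, 8)

13P = (4, 8)


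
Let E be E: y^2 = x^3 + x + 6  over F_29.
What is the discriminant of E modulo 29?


4 a^3 + 27 b^2 = 4*1^3 + 27*6^2 = 4 + 972 = 976
Delta = -16 * (976) = -15616
Delta mod 29 = 15

Delta = 15 (mod 29)


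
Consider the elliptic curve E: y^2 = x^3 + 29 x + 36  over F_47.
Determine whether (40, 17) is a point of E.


Check whether y^2 = x^3 + 29 x + 36 (mod 47) for (x, y) = (40, 17).
LHS: y^2 = 17^2 mod 47 = 7
RHS: x^3 + 29 x + 36 = 40^3 + 29*40 + 36 mod 47 = 7
LHS = RHS

Yes, on the curve


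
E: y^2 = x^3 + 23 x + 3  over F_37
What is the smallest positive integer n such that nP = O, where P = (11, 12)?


Compute successive multiples of P until we hit O:
  1P = (11, 12)
  2P = (36, 33)
  3P = (0, 15)
  4P = (1, 29)
  5P = (29, 26)
  6P = (4, 14)
  7P = (10, 30)
  8P = (7, 27)
  ... (continuing to 41P)
  41P = O

ord(P) = 41


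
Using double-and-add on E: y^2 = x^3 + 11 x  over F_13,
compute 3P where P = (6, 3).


k = 3 = 11_2 (binary, LSB first: 11)
Double-and-add from P = (6, 3):
  bit 0 = 1: acc = O + (6, 3) = (6, 3)
  bit 1 = 1: acc = (6, 3) + (4, 2) = (0, 0)

3P = (0, 0)


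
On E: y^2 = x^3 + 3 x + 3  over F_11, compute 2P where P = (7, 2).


Doubling: s = (3 x1^2 + a) / (2 y1)
s = (3*7^2 + 3) / (2*2) mod 11 = 10
x3 = s^2 - 2 x1 mod 11 = 10^2 - 2*7 = 9
y3 = s (x1 - x3) - y1 mod 11 = 10 * (7 - 9) - 2 = 0

2P = (9, 0)


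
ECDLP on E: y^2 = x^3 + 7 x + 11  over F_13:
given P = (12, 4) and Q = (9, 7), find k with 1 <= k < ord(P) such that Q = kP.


Enumerate multiples of P until we hit Q = (9, 7):
  1P = (12, 4)
  2P = (6, 10)
  3P = (9, 6)
  4P = (4, 8)
  5P = (7, 0)
  6P = (4, 5)
  7P = (9, 7)
Match found at i = 7.

k = 7


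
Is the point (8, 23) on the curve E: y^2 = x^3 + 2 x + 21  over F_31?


Check whether y^2 = x^3 + 2 x + 21 (mod 31) for (x, y) = (8, 23).
LHS: y^2 = 23^2 mod 31 = 2
RHS: x^3 + 2 x + 21 = 8^3 + 2*8 + 21 mod 31 = 22
LHS != RHS

No, not on the curve


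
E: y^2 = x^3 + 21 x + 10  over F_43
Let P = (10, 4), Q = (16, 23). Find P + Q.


P != Q, so use the chord formula.
s = (y2 - y1) / (x2 - x1) = (19) / (6) mod 43 = 39
x3 = s^2 - x1 - x2 mod 43 = 39^2 - 10 - 16 = 33
y3 = s (x1 - x3) - y1 mod 43 = 39 * (10 - 33) - 4 = 2

P + Q = (33, 2)


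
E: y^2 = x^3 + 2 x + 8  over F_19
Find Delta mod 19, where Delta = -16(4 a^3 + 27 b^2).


4 a^3 + 27 b^2 = 4*2^3 + 27*8^2 = 32 + 1728 = 1760
Delta = -16 * (1760) = -28160
Delta mod 19 = 17

Delta = 17 (mod 19)


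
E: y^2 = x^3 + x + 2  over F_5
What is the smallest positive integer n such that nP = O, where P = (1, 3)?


Compute successive multiples of P until we hit O:
  1P = (1, 3)
  2P = (4, 0)
  3P = (1, 2)
  4P = O

ord(P) = 4


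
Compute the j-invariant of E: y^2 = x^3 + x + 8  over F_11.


Delta = -16(4 a^3 + 27 b^2) mod 11 = 8
-1728 * (4 a)^3 = -1728 * (4*1)^3 mod 11 = 2
j = 2 * 8^(-1) mod 11 = 3

j = 3 (mod 11)


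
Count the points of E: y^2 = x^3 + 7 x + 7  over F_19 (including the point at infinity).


For each x in F_19, count y with y^2 = x^3 + 7 x + 7 mod 19:
  x = 0: RHS = 7, y in [8, 11]  -> 2 point(s)
  x = 3: RHS = 17, y in [6, 13]  -> 2 point(s)
  x = 4: RHS = 4, y in [2, 17]  -> 2 point(s)
  x = 7: RHS = 0, y in [0]  -> 1 point(s)
  x = 8: RHS = 5, y in [9, 10]  -> 2 point(s)
  x = 9: RHS = 1, y in [1, 18]  -> 2 point(s)
  x = 11: RHS = 9, y in [3, 16]  -> 2 point(s)
  x = 16: RHS = 16, y in [4, 15]  -> 2 point(s)
  x = 17: RHS = 4, y in [2, 17]  -> 2 point(s)
Affine points: 17. Add the point at infinity: total = 18.

#E(F_19) = 18


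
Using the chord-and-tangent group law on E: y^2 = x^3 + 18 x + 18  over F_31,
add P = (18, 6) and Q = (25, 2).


P != Q, so use the chord formula.
s = (y2 - y1) / (x2 - x1) = (27) / (7) mod 31 = 26
x3 = s^2 - x1 - x2 mod 31 = 26^2 - 18 - 25 = 13
y3 = s (x1 - x3) - y1 mod 31 = 26 * (18 - 13) - 6 = 0

P + Q = (13, 0)


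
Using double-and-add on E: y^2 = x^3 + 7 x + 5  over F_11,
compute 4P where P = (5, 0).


k = 4 = 100_2 (binary, LSB first: 001)
Double-and-add from P = (5, 0):
  bit 0 = 0: acc unchanged = O
  bit 1 = 0: acc unchanged = O
  bit 2 = 1: acc = O + O = O

4P = O


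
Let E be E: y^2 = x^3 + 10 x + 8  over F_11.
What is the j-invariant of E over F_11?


Delta = -16(4 a^3 + 27 b^2) mod 11 = 4
-1728 * (4 a)^3 = -1728 * (4*10)^3 mod 11 = 9
j = 9 * 4^(-1) mod 11 = 5

j = 5 (mod 11)


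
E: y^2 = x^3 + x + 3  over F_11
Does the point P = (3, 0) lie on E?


Check whether y^2 = x^3 + 1 x + 3 (mod 11) for (x, y) = (3, 0).
LHS: y^2 = 0^2 mod 11 = 0
RHS: x^3 + 1 x + 3 = 3^3 + 1*3 + 3 mod 11 = 0
LHS = RHS

Yes, on the curve


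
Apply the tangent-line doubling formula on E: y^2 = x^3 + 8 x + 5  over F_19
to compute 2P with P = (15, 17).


Doubling: s = (3 x1^2 + a) / (2 y1)
s = (3*15^2 + 8) / (2*17) mod 19 = 5
x3 = s^2 - 2 x1 mod 19 = 5^2 - 2*15 = 14
y3 = s (x1 - x3) - y1 mod 19 = 5 * (15 - 14) - 17 = 7

2P = (14, 7)


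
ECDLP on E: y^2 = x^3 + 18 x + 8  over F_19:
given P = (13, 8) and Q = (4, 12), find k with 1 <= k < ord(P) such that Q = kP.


Enumerate multiples of P until we hit Q = (4, 12):
  1P = (13, 8)
  2P = (9, 14)
  3P = (4, 7)
  4P = (6, 16)
  5P = (11, 6)
  6P = (15, 9)
  7P = (15, 10)
  8P = (11, 13)
  9P = (6, 3)
  10P = (4, 12)
Match found at i = 10.

k = 10


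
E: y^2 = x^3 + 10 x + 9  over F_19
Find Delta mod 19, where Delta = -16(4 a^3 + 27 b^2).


4 a^3 + 27 b^2 = 4*10^3 + 27*9^2 = 4000 + 2187 = 6187
Delta = -16 * (6187) = -98992
Delta mod 19 = 17

Delta = 17 (mod 19)


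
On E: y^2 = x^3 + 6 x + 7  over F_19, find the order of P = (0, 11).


Compute successive multiples of P until we hit O:
  1P = (0, 11)
  2P = (4, 0)
  3P = (0, 8)
  4P = O

ord(P) = 4


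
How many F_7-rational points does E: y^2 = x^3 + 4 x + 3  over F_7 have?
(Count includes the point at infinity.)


For each x in F_7, count y with y^2 = x^3 + 4 x + 3 mod 7:
  x = 1: RHS = 1, y in [1, 6]  -> 2 point(s)
  x = 3: RHS = 0, y in [0]  -> 1 point(s)
  x = 5: RHS = 1, y in [1, 6]  -> 2 point(s)
Affine points: 5. Add the point at infinity: total = 6.

#E(F_7) = 6


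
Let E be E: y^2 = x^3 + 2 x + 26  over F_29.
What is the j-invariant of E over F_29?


Delta = -16(4 a^3 + 27 b^2) mod 29 = 8
-1728 * (4 a)^3 = -1728 * (4*2)^3 mod 29 = 25
j = 25 * 8^(-1) mod 29 = 14

j = 14 (mod 29)


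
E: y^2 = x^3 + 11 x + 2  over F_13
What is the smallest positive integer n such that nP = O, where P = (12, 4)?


Compute successive multiples of P until we hit O:
  1P = (12, 4)
  2P = (1, 12)
  3P = (3, 6)
  4P = (8, 11)
  5P = (5, 0)
  6P = (8, 2)
  7P = (3, 7)
  8P = (1, 1)
  ... (continuing to 10P)
  10P = O

ord(P) = 10


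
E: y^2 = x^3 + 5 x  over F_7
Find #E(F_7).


For each x in F_7, count y with y^2 = x^3 + 5 x + 0 mod 7:
  x = 0: RHS = 0, y in [0]  -> 1 point(s)
  x = 2: RHS = 4, y in [2, 5]  -> 2 point(s)
  x = 3: RHS = 0, y in [0]  -> 1 point(s)
  x = 4: RHS = 0, y in [0]  -> 1 point(s)
  x = 6: RHS = 1, y in [1, 6]  -> 2 point(s)
Affine points: 7. Add the point at infinity: total = 8.

#E(F_7) = 8


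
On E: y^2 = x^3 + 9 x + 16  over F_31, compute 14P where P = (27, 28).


k = 14 = 1110_2 (binary, LSB first: 0111)
Double-and-add from P = (27, 28):
  bit 0 = 0: acc unchanged = O
  bit 1 = 1: acc = O + (13, 25) = (13, 25)
  bit 2 = 1: acc = (13, 25) + (25, 26) = (7, 22)
  bit 3 = 1: acc = (7, 22) + (19, 3) = (6, 10)

14P = (6, 10)


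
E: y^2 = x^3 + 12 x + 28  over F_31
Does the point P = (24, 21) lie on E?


Check whether y^2 = x^3 + 12 x + 28 (mod 31) for (x, y) = (24, 21).
LHS: y^2 = 21^2 mod 31 = 7
RHS: x^3 + 12 x + 28 = 24^3 + 12*24 + 28 mod 31 = 4
LHS != RHS

No, not on the curve


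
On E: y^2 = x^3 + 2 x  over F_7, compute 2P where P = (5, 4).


Doubling: s = (3 x1^2 + a) / (2 y1)
s = (3*5^2 + 2) / (2*4) mod 7 = 0
x3 = s^2 - 2 x1 mod 7 = 0^2 - 2*5 = 4
y3 = s (x1 - x3) - y1 mod 7 = 0 * (5 - 4) - 4 = 3

2P = (4, 3)


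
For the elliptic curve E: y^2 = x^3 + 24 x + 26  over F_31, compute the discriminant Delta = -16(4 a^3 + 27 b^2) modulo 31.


4 a^3 + 27 b^2 = 4*24^3 + 27*26^2 = 55296 + 18252 = 73548
Delta = -16 * (73548) = -1176768
Delta mod 31 = 23

Delta = 23 (mod 31)


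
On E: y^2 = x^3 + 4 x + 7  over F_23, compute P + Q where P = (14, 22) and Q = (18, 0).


P != Q, so use the chord formula.
s = (y2 - y1) / (x2 - x1) = (1) / (4) mod 23 = 6
x3 = s^2 - x1 - x2 mod 23 = 6^2 - 14 - 18 = 4
y3 = s (x1 - x3) - y1 mod 23 = 6 * (14 - 4) - 22 = 15

P + Q = (4, 15)


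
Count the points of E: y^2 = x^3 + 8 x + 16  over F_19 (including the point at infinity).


For each x in F_19, count y with y^2 = x^3 + 8 x + 16 mod 19:
  x = 0: RHS = 16, y in [4, 15]  -> 2 point(s)
  x = 1: RHS = 6, y in [5, 14]  -> 2 point(s)
  x = 4: RHS = 17, y in [6, 13]  -> 2 point(s)
  x = 7: RHS = 16, y in [4, 15]  -> 2 point(s)
  x = 9: RHS = 0, y in [0]  -> 1 point(s)
  x = 12: RHS = 16, y in [4, 15]  -> 2 point(s)
  x = 17: RHS = 11, y in [7, 12]  -> 2 point(s)
  x = 18: RHS = 7, y in [8, 11]  -> 2 point(s)
Affine points: 15. Add the point at infinity: total = 16.

#E(F_19) = 16


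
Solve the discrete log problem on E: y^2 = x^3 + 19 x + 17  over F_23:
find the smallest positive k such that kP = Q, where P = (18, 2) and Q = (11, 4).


Enumerate multiples of P until we hit Q = (11, 4):
  1P = (18, 2)
  2P = (16, 22)
  3P = (20, 18)
  4P = (3, 3)
  5P = (11, 19)
  6P = (6, 5)
  7P = (12, 8)
  8P = (17, 20)
  9P = (13, 0)
  10P = (17, 3)
  11P = (12, 15)
  12P = (6, 18)
  13P = (11, 4)
Match found at i = 13.

k = 13


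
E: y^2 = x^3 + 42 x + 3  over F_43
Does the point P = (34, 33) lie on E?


Check whether y^2 = x^3 + 42 x + 3 (mod 43) for (x, y) = (34, 33).
LHS: y^2 = 33^2 mod 43 = 14
RHS: x^3 + 42 x + 3 = 34^3 + 42*34 + 3 mod 43 = 14
LHS = RHS

Yes, on the curve


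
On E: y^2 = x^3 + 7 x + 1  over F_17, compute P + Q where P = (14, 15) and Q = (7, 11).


P != Q, so use the chord formula.
s = (y2 - y1) / (x2 - x1) = (13) / (10) mod 17 = 3
x3 = s^2 - x1 - x2 mod 17 = 3^2 - 14 - 7 = 5
y3 = s (x1 - x3) - y1 mod 17 = 3 * (14 - 5) - 15 = 12

P + Q = (5, 12)


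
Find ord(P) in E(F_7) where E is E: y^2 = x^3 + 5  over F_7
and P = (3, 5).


Compute successive multiples of P until we hit O:
  1P = (3, 5)
  2P = (5, 5)
  3P = (6, 2)
  4P = (6, 5)
  5P = (5, 2)
  6P = (3, 2)
  7P = O

ord(P) = 7


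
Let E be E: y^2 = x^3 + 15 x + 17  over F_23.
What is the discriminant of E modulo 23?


4 a^3 + 27 b^2 = 4*15^3 + 27*17^2 = 13500 + 7803 = 21303
Delta = -16 * (21303) = -340848
Delta mod 23 = 12

Delta = 12 (mod 23)


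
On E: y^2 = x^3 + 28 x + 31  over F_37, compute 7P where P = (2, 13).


k = 7 = 111_2 (binary, LSB first: 111)
Double-and-add from P = (2, 13):
  bit 0 = 1: acc = O + (2, 13) = (2, 13)
  bit 1 = 1: acc = (2, 13) + (8, 29) = (30, 11)
  bit 2 = 1: acc = (30, 11) + (32, 5) = (21, 36)

7P = (21, 36)


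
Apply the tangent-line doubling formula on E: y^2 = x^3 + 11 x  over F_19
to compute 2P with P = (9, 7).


Doubling: s = (3 x1^2 + a) / (2 y1)
s = (3*9^2 + 11) / (2*7) mod 19 = 10
x3 = s^2 - 2 x1 mod 19 = 10^2 - 2*9 = 6
y3 = s (x1 - x3) - y1 mod 19 = 10 * (9 - 6) - 7 = 4

2P = (6, 4)


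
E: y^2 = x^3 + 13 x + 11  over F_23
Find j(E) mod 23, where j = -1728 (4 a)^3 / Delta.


Delta = -16(4 a^3 + 27 b^2) mod 23 = 21
-1728 * (4 a)^3 = -1728 * (4*13)^3 mod 23 = 19
j = 19 * 21^(-1) mod 23 = 2

j = 2 (mod 23)


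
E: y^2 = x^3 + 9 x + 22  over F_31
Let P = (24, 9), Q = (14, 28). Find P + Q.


P != Q, so use the chord formula.
s = (y2 - y1) / (x2 - x1) = (19) / (21) mod 31 = 26
x3 = s^2 - x1 - x2 mod 31 = 26^2 - 24 - 14 = 18
y3 = s (x1 - x3) - y1 mod 31 = 26 * (24 - 18) - 9 = 23

P + Q = (18, 23)


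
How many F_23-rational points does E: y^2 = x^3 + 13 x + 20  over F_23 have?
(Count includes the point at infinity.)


For each x in F_23, count y with y^2 = x^3 + 13 x + 20 mod 23:
  x = 2: RHS = 8, y in [10, 13]  -> 2 point(s)
  x = 5: RHS = 3, y in [7, 16]  -> 2 point(s)
  x = 10: RHS = 0, y in [0]  -> 1 point(s)
  x = 12: RHS = 18, y in [8, 15]  -> 2 point(s)
  x = 14: RHS = 2, y in [5, 18]  -> 2 point(s)
  x = 15: RHS = 2, y in [5, 18]  -> 2 point(s)
  x = 16: RHS = 0, y in [0]  -> 1 point(s)
  x = 17: RHS = 2, y in [5, 18]  -> 2 point(s)
  x = 20: RHS = 0, y in [0]  -> 1 point(s)
  x = 21: RHS = 9, y in [3, 20]  -> 2 point(s)
  x = 22: RHS = 6, y in [11, 12]  -> 2 point(s)
Affine points: 19. Add the point at infinity: total = 20.

#E(F_23) = 20


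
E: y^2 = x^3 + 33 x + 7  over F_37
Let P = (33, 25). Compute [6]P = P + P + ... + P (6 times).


k = 6 = 110_2 (binary, LSB first: 011)
Double-and-add from P = (33, 25):
  bit 0 = 0: acc unchanged = O
  bit 1 = 1: acc = O + (35, 28) = (35, 28)
  bit 2 = 1: acc = (35, 28) + (1, 35) = (27, 3)

6P = (27, 3)


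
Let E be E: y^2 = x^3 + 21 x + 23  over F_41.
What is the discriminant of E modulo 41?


4 a^3 + 27 b^2 = 4*21^3 + 27*23^2 = 37044 + 14283 = 51327
Delta = -16 * (51327) = -821232
Delta mod 41 = 39

Delta = 39 (mod 41)


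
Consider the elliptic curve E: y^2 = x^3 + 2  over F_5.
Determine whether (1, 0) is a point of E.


Check whether y^2 = x^3 + 0 x + 2 (mod 5) for (x, y) = (1, 0).
LHS: y^2 = 0^2 mod 5 = 0
RHS: x^3 + 0 x + 2 = 1^3 + 0*1 + 2 mod 5 = 3
LHS != RHS

No, not on the curve


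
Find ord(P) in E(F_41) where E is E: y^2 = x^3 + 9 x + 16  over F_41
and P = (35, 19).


Compute successive multiples of P until we hit O:
  1P = (35, 19)
  2P = (16, 19)
  3P = (31, 22)
  4P = (14, 37)
  5P = (17, 30)
  6P = (10, 9)
  7P = (6, 9)
  8P = (36, 16)
  ... (continuing to 23P)
  23P = O

ord(P) = 23


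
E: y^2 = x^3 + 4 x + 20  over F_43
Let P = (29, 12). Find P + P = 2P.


Doubling: s = (3 x1^2 + a) / (2 y1)
s = (3*29^2 + 4) / (2*12) mod 43 = 39
x3 = s^2 - 2 x1 mod 43 = 39^2 - 2*29 = 1
y3 = s (x1 - x3) - y1 mod 43 = 39 * (29 - 1) - 12 = 5

2P = (1, 5)


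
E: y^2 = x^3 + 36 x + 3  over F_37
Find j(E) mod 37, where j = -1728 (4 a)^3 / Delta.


Delta = -16(4 a^3 + 27 b^2) mod 37 = 24
-1728 * (4 a)^3 = -1728 * (4*36)^3 mod 37 = 36
j = 36 * 24^(-1) mod 37 = 20

j = 20 (mod 37)


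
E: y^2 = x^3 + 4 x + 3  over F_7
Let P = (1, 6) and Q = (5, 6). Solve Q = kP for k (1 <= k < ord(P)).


Enumerate multiples of P until we hit Q = (5, 6):
  1P = (1, 6)
  2P = (5, 1)
  3P = (3, 0)
  4P = (5, 6)
Match found at i = 4.

k = 4


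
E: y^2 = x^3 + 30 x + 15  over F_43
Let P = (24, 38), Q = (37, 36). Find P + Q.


P != Q, so use the chord formula.
s = (y2 - y1) / (x2 - x1) = (41) / (13) mod 43 = 23
x3 = s^2 - x1 - x2 mod 43 = 23^2 - 24 - 37 = 38
y3 = s (x1 - x3) - y1 mod 43 = 23 * (24 - 38) - 38 = 27

P + Q = (38, 27)


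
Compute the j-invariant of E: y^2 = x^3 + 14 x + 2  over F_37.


Delta = -16(4 a^3 + 27 b^2) mod 37 = 34
-1728 * (4 a)^3 = -1728 * (4*14)^3 mod 37 = 6
j = 6 * 34^(-1) mod 37 = 35

j = 35 (mod 37)


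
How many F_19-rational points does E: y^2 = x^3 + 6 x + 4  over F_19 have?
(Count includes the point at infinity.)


For each x in F_19, count y with y^2 = x^3 + 6 x + 4 mod 19:
  x = 0: RHS = 4, y in [2, 17]  -> 2 point(s)
  x = 1: RHS = 11, y in [7, 12]  -> 2 point(s)
  x = 2: RHS = 5, y in [9, 10]  -> 2 point(s)
  x = 3: RHS = 11, y in [7, 12]  -> 2 point(s)
  x = 4: RHS = 16, y in [4, 15]  -> 2 point(s)
  x = 5: RHS = 7, y in [8, 11]  -> 2 point(s)
  x = 6: RHS = 9, y in [3, 16]  -> 2 point(s)
  x = 7: RHS = 9, y in [3, 16]  -> 2 point(s)
  x = 10: RHS = 0, y in [0]  -> 1 point(s)
  x = 14: RHS = 1, y in [1, 18]  -> 2 point(s)
  x = 15: RHS = 11, y in [7, 12]  -> 2 point(s)
  x = 16: RHS = 16, y in [4, 15]  -> 2 point(s)
  x = 18: RHS = 16, y in [4, 15]  -> 2 point(s)
Affine points: 25. Add the point at infinity: total = 26.

#E(F_19) = 26


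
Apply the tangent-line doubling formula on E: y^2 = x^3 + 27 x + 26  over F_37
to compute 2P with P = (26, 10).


Doubling: s = (3 x1^2 + a) / (2 y1)
s = (3*26^2 + 27) / (2*10) mod 37 = 1
x3 = s^2 - 2 x1 mod 37 = 1^2 - 2*26 = 23
y3 = s (x1 - x3) - y1 mod 37 = 1 * (26 - 23) - 10 = 30

2P = (23, 30)


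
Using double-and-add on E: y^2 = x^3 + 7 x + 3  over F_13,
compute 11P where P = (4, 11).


k = 11 = 1011_2 (binary, LSB first: 1101)
Double-and-add from P = (4, 11):
  bit 0 = 1: acc = O + (4, 11) = (4, 11)
  bit 1 = 1: acc = (4, 11) + (8, 5) = (0, 9)
  bit 2 = 0: acc unchanged = (0, 9)
  bit 3 = 1: acc = (0, 9) + (2, 8) = (8, 8)

11P = (8, 8)


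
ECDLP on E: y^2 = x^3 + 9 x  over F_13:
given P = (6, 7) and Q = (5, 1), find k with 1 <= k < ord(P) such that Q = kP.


Enumerate multiples of P until we hit Q = (5, 1):
  1P = (6, 7)
  2P = (1, 6)
  3P = (5, 1)
Match found at i = 3.

k = 3


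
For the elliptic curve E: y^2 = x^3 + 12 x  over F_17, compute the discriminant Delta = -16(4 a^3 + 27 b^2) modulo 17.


4 a^3 + 27 b^2 = 4*12^3 + 27*0^2 = 6912 + 0 = 6912
Delta = -16 * (6912) = -110592
Delta mod 17 = 10

Delta = 10 (mod 17)
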